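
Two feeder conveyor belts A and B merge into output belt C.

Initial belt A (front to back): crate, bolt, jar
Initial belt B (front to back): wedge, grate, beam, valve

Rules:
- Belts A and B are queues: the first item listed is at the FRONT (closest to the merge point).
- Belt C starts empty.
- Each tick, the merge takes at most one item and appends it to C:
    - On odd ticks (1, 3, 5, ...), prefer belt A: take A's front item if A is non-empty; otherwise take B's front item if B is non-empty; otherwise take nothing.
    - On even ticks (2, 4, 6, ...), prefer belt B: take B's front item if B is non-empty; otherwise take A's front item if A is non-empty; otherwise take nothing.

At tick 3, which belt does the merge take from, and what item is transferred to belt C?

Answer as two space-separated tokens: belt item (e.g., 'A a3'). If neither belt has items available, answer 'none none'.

Answer: A bolt

Derivation:
Tick 1: prefer A, take crate from A; A=[bolt,jar] B=[wedge,grate,beam,valve] C=[crate]
Tick 2: prefer B, take wedge from B; A=[bolt,jar] B=[grate,beam,valve] C=[crate,wedge]
Tick 3: prefer A, take bolt from A; A=[jar] B=[grate,beam,valve] C=[crate,wedge,bolt]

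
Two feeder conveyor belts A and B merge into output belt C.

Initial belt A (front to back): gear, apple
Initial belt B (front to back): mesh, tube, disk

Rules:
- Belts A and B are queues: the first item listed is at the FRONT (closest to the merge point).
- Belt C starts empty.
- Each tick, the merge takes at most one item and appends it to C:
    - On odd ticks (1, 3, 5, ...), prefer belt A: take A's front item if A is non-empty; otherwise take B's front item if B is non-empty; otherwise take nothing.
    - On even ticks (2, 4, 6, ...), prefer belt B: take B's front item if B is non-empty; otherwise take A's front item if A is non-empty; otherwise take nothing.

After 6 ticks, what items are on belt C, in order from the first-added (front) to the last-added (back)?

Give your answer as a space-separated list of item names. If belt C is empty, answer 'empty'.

Answer: gear mesh apple tube disk

Derivation:
Tick 1: prefer A, take gear from A; A=[apple] B=[mesh,tube,disk] C=[gear]
Tick 2: prefer B, take mesh from B; A=[apple] B=[tube,disk] C=[gear,mesh]
Tick 3: prefer A, take apple from A; A=[-] B=[tube,disk] C=[gear,mesh,apple]
Tick 4: prefer B, take tube from B; A=[-] B=[disk] C=[gear,mesh,apple,tube]
Tick 5: prefer A, take disk from B; A=[-] B=[-] C=[gear,mesh,apple,tube,disk]
Tick 6: prefer B, both empty, nothing taken; A=[-] B=[-] C=[gear,mesh,apple,tube,disk]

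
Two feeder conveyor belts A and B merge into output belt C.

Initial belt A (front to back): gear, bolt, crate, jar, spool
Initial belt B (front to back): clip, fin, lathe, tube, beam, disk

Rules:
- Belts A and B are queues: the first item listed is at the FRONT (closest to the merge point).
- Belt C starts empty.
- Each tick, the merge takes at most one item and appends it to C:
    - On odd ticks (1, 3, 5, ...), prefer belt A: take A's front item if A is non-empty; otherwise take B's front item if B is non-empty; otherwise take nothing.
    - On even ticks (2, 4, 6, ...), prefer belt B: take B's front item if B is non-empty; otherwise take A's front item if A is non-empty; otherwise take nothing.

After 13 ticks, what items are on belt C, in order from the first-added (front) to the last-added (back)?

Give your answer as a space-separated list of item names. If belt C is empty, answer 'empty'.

Answer: gear clip bolt fin crate lathe jar tube spool beam disk

Derivation:
Tick 1: prefer A, take gear from A; A=[bolt,crate,jar,spool] B=[clip,fin,lathe,tube,beam,disk] C=[gear]
Tick 2: prefer B, take clip from B; A=[bolt,crate,jar,spool] B=[fin,lathe,tube,beam,disk] C=[gear,clip]
Tick 3: prefer A, take bolt from A; A=[crate,jar,spool] B=[fin,lathe,tube,beam,disk] C=[gear,clip,bolt]
Tick 4: prefer B, take fin from B; A=[crate,jar,spool] B=[lathe,tube,beam,disk] C=[gear,clip,bolt,fin]
Tick 5: prefer A, take crate from A; A=[jar,spool] B=[lathe,tube,beam,disk] C=[gear,clip,bolt,fin,crate]
Tick 6: prefer B, take lathe from B; A=[jar,spool] B=[tube,beam,disk] C=[gear,clip,bolt,fin,crate,lathe]
Tick 7: prefer A, take jar from A; A=[spool] B=[tube,beam,disk] C=[gear,clip,bolt,fin,crate,lathe,jar]
Tick 8: prefer B, take tube from B; A=[spool] B=[beam,disk] C=[gear,clip,bolt,fin,crate,lathe,jar,tube]
Tick 9: prefer A, take spool from A; A=[-] B=[beam,disk] C=[gear,clip,bolt,fin,crate,lathe,jar,tube,spool]
Tick 10: prefer B, take beam from B; A=[-] B=[disk] C=[gear,clip,bolt,fin,crate,lathe,jar,tube,spool,beam]
Tick 11: prefer A, take disk from B; A=[-] B=[-] C=[gear,clip,bolt,fin,crate,lathe,jar,tube,spool,beam,disk]
Tick 12: prefer B, both empty, nothing taken; A=[-] B=[-] C=[gear,clip,bolt,fin,crate,lathe,jar,tube,spool,beam,disk]
Tick 13: prefer A, both empty, nothing taken; A=[-] B=[-] C=[gear,clip,bolt,fin,crate,lathe,jar,tube,spool,beam,disk]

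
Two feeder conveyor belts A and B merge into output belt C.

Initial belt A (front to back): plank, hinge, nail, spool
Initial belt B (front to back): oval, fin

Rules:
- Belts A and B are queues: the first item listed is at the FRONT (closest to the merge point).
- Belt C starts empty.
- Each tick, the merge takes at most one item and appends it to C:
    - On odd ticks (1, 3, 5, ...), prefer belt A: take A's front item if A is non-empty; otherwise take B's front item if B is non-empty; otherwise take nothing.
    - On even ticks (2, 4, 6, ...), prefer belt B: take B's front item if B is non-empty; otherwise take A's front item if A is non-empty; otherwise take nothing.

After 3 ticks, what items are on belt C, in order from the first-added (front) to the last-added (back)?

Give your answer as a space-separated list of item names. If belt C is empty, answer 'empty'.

Answer: plank oval hinge

Derivation:
Tick 1: prefer A, take plank from A; A=[hinge,nail,spool] B=[oval,fin] C=[plank]
Tick 2: prefer B, take oval from B; A=[hinge,nail,spool] B=[fin] C=[plank,oval]
Tick 3: prefer A, take hinge from A; A=[nail,spool] B=[fin] C=[plank,oval,hinge]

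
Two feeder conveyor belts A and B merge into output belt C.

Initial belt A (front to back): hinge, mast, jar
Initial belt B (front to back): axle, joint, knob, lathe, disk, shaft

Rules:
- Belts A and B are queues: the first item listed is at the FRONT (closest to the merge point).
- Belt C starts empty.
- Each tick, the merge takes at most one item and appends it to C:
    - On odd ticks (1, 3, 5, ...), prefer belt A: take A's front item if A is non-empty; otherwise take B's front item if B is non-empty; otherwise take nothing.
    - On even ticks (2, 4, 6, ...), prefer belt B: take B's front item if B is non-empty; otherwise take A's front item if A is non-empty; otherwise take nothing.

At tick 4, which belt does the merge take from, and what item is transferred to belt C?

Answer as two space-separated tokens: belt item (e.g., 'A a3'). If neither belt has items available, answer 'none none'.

Tick 1: prefer A, take hinge from A; A=[mast,jar] B=[axle,joint,knob,lathe,disk,shaft] C=[hinge]
Tick 2: prefer B, take axle from B; A=[mast,jar] B=[joint,knob,lathe,disk,shaft] C=[hinge,axle]
Tick 3: prefer A, take mast from A; A=[jar] B=[joint,knob,lathe,disk,shaft] C=[hinge,axle,mast]
Tick 4: prefer B, take joint from B; A=[jar] B=[knob,lathe,disk,shaft] C=[hinge,axle,mast,joint]

Answer: B joint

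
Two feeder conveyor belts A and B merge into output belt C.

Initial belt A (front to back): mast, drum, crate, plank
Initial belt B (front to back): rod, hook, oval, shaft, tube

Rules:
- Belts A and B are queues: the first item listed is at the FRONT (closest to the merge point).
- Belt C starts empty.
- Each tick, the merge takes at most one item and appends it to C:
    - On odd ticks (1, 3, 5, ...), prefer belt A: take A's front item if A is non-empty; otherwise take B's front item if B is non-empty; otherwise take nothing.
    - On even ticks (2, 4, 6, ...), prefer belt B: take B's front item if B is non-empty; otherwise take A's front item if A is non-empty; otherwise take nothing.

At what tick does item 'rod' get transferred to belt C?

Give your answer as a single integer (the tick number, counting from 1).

Answer: 2

Derivation:
Tick 1: prefer A, take mast from A; A=[drum,crate,plank] B=[rod,hook,oval,shaft,tube] C=[mast]
Tick 2: prefer B, take rod from B; A=[drum,crate,plank] B=[hook,oval,shaft,tube] C=[mast,rod]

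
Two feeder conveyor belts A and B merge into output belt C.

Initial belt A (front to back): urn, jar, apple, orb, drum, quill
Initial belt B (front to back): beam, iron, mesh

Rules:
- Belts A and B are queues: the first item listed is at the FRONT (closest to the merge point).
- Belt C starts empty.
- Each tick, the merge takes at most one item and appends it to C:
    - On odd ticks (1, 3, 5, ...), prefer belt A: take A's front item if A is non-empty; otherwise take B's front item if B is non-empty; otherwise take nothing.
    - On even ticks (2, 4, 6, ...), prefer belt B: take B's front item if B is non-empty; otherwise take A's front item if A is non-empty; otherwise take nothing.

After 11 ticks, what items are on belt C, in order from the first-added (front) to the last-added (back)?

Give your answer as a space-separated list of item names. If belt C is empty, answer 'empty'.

Tick 1: prefer A, take urn from A; A=[jar,apple,orb,drum,quill] B=[beam,iron,mesh] C=[urn]
Tick 2: prefer B, take beam from B; A=[jar,apple,orb,drum,quill] B=[iron,mesh] C=[urn,beam]
Tick 3: prefer A, take jar from A; A=[apple,orb,drum,quill] B=[iron,mesh] C=[urn,beam,jar]
Tick 4: prefer B, take iron from B; A=[apple,orb,drum,quill] B=[mesh] C=[urn,beam,jar,iron]
Tick 5: prefer A, take apple from A; A=[orb,drum,quill] B=[mesh] C=[urn,beam,jar,iron,apple]
Tick 6: prefer B, take mesh from B; A=[orb,drum,quill] B=[-] C=[urn,beam,jar,iron,apple,mesh]
Tick 7: prefer A, take orb from A; A=[drum,quill] B=[-] C=[urn,beam,jar,iron,apple,mesh,orb]
Tick 8: prefer B, take drum from A; A=[quill] B=[-] C=[urn,beam,jar,iron,apple,mesh,orb,drum]
Tick 9: prefer A, take quill from A; A=[-] B=[-] C=[urn,beam,jar,iron,apple,mesh,orb,drum,quill]
Tick 10: prefer B, both empty, nothing taken; A=[-] B=[-] C=[urn,beam,jar,iron,apple,mesh,orb,drum,quill]
Tick 11: prefer A, both empty, nothing taken; A=[-] B=[-] C=[urn,beam,jar,iron,apple,mesh,orb,drum,quill]

Answer: urn beam jar iron apple mesh orb drum quill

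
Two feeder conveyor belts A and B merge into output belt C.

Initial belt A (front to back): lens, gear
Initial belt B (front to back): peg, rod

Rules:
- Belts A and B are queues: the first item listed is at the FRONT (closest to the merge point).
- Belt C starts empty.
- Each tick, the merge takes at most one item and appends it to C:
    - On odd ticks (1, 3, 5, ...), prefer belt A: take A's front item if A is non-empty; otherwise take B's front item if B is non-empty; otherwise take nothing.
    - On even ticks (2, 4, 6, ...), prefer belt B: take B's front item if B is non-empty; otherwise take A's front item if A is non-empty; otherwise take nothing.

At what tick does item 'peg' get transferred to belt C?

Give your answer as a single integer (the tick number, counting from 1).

Answer: 2

Derivation:
Tick 1: prefer A, take lens from A; A=[gear] B=[peg,rod] C=[lens]
Tick 2: prefer B, take peg from B; A=[gear] B=[rod] C=[lens,peg]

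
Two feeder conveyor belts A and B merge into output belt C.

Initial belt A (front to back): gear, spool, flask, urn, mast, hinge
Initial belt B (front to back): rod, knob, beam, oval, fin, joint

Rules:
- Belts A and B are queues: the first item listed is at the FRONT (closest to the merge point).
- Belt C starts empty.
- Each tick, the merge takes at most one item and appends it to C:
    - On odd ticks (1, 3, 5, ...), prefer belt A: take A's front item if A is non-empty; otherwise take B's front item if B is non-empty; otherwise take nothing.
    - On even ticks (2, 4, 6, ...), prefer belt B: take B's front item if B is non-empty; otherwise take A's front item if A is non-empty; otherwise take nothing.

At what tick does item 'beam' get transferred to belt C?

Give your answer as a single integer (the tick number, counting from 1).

Answer: 6

Derivation:
Tick 1: prefer A, take gear from A; A=[spool,flask,urn,mast,hinge] B=[rod,knob,beam,oval,fin,joint] C=[gear]
Tick 2: prefer B, take rod from B; A=[spool,flask,urn,mast,hinge] B=[knob,beam,oval,fin,joint] C=[gear,rod]
Tick 3: prefer A, take spool from A; A=[flask,urn,mast,hinge] B=[knob,beam,oval,fin,joint] C=[gear,rod,spool]
Tick 4: prefer B, take knob from B; A=[flask,urn,mast,hinge] B=[beam,oval,fin,joint] C=[gear,rod,spool,knob]
Tick 5: prefer A, take flask from A; A=[urn,mast,hinge] B=[beam,oval,fin,joint] C=[gear,rod,spool,knob,flask]
Tick 6: prefer B, take beam from B; A=[urn,mast,hinge] B=[oval,fin,joint] C=[gear,rod,spool,knob,flask,beam]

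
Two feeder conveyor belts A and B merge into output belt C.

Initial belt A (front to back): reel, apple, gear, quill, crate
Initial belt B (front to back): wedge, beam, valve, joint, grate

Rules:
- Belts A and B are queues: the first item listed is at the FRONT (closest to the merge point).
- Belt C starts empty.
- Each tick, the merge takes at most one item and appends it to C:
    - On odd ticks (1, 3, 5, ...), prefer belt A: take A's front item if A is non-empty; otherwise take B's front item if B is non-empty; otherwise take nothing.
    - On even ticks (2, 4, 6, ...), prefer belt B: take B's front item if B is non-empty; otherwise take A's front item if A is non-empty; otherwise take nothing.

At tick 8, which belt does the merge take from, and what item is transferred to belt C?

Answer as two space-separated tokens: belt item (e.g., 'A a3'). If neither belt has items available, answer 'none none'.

Answer: B joint

Derivation:
Tick 1: prefer A, take reel from A; A=[apple,gear,quill,crate] B=[wedge,beam,valve,joint,grate] C=[reel]
Tick 2: prefer B, take wedge from B; A=[apple,gear,quill,crate] B=[beam,valve,joint,grate] C=[reel,wedge]
Tick 3: prefer A, take apple from A; A=[gear,quill,crate] B=[beam,valve,joint,grate] C=[reel,wedge,apple]
Tick 4: prefer B, take beam from B; A=[gear,quill,crate] B=[valve,joint,grate] C=[reel,wedge,apple,beam]
Tick 5: prefer A, take gear from A; A=[quill,crate] B=[valve,joint,grate] C=[reel,wedge,apple,beam,gear]
Tick 6: prefer B, take valve from B; A=[quill,crate] B=[joint,grate] C=[reel,wedge,apple,beam,gear,valve]
Tick 7: prefer A, take quill from A; A=[crate] B=[joint,grate] C=[reel,wedge,apple,beam,gear,valve,quill]
Tick 8: prefer B, take joint from B; A=[crate] B=[grate] C=[reel,wedge,apple,beam,gear,valve,quill,joint]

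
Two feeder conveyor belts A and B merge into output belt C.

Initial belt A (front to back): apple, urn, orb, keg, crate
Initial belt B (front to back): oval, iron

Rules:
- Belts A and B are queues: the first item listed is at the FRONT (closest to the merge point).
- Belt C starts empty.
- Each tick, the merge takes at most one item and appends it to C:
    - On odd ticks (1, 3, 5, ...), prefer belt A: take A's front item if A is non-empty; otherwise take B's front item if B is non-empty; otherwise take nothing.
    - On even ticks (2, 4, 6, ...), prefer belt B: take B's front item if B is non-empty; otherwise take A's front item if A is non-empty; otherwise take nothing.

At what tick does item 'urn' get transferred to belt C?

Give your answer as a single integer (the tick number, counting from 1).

Answer: 3

Derivation:
Tick 1: prefer A, take apple from A; A=[urn,orb,keg,crate] B=[oval,iron] C=[apple]
Tick 2: prefer B, take oval from B; A=[urn,orb,keg,crate] B=[iron] C=[apple,oval]
Tick 3: prefer A, take urn from A; A=[orb,keg,crate] B=[iron] C=[apple,oval,urn]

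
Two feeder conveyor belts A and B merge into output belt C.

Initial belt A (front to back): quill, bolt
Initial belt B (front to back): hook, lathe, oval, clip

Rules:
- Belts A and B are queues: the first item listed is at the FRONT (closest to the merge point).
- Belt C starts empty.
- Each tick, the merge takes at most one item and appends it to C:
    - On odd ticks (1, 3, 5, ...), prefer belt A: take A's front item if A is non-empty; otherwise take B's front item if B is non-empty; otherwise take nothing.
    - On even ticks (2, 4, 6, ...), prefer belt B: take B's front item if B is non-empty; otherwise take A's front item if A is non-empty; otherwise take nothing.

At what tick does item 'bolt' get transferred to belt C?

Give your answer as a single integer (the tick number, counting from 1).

Answer: 3

Derivation:
Tick 1: prefer A, take quill from A; A=[bolt] B=[hook,lathe,oval,clip] C=[quill]
Tick 2: prefer B, take hook from B; A=[bolt] B=[lathe,oval,clip] C=[quill,hook]
Tick 3: prefer A, take bolt from A; A=[-] B=[lathe,oval,clip] C=[quill,hook,bolt]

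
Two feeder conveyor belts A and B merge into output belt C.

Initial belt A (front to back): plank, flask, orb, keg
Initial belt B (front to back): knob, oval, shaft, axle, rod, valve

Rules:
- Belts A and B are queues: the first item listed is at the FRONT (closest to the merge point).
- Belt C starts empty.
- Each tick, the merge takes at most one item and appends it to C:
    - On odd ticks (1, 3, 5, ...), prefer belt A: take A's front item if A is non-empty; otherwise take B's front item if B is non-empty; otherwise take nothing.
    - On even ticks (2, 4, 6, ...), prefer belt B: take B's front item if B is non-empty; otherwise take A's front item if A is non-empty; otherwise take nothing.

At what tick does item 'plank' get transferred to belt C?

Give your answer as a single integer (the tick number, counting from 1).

Answer: 1

Derivation:
Tick 1: prefer A, take plank from A; A=[flask,orb,keg] B=[knob,oval,shaft,axle,rod,valve] C=[plank]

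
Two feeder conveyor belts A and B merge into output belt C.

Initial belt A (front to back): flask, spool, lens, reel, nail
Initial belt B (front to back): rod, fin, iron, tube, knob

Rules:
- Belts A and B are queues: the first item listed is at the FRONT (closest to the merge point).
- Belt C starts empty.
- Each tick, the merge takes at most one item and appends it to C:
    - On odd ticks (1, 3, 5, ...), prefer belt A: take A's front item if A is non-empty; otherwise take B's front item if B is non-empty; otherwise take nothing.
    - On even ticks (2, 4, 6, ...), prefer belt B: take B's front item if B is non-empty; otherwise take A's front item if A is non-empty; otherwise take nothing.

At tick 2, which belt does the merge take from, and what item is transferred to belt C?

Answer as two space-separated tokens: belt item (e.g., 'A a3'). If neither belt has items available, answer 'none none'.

Answer: B rod

Derivation:
Tick 1: prefer A, take flask from A; A=[spool,lens,reel,nail] B=[rod,fin,iron,tube,knob] C=[flask]
Tick 2: prefer B, take rod from B; A=[spool,lens,reel,nail] B=[fin,iron,tube,knob] C=[flask,rod]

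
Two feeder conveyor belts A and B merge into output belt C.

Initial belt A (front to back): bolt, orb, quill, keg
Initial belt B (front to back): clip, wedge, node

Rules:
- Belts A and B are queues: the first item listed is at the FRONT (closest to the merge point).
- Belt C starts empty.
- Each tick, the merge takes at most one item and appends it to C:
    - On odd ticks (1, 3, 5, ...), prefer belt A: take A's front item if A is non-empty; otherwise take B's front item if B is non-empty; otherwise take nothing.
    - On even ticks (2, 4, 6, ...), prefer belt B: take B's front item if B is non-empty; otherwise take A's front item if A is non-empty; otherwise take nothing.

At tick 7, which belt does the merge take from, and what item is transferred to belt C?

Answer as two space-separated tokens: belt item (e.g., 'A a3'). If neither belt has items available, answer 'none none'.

Tick 1: prefer A, take bolt from A; A=[orb,quill,keg] B=[clip,wedge,node] C=[bolt]
Tick 2: prefer B, take clip from B; A=[orb,quill,keg] B=[wedge,node] C=[bolt,clip]
Tick 3: prefer A, take orb from A; A=[quill,keg] B=[wedge,node] C=[bolt,clip,orb]
Tick 4: prefer B, take wedge from B; A=[quill,keg] B=[node] C=[bolt,clip,orb,wedge]
Tick 5: prefer A, take quill from A; A=[keg] B=[node] C=[bolt,clip,orb,wedge,quill]
Tick 6: prefer B, take node from B; A=[keg] B=[-] C=[bolt,clip,orb,wedge,quill,node]
Tick 7: prefer A, take keg from A; A=[-] B=[-] C=[bolt,clip,orb,wedge,quill,node,keg]

Answer: A keg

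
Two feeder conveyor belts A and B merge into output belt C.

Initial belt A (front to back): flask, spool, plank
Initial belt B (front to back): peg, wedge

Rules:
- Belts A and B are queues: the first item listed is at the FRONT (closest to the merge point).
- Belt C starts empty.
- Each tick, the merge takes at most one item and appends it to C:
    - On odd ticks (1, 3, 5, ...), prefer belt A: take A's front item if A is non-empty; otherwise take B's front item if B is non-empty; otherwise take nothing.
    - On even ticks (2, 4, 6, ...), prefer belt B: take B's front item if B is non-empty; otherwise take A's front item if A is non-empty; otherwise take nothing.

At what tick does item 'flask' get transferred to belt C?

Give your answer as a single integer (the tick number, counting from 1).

Tick 1: prefer A, take flask from A; A=[spool,plank] B=[peg,wedge] C=[flask]

Answer: 1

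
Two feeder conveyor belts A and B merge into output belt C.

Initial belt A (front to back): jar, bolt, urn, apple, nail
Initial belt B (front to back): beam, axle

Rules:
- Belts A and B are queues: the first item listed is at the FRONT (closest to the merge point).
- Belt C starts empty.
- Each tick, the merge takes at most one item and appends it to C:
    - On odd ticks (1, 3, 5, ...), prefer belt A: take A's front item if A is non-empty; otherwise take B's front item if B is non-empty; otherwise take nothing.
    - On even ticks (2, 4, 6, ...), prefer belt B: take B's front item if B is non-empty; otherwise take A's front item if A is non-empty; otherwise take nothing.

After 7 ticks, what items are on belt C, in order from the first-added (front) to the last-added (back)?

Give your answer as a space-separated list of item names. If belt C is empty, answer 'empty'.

Tick 1: prefer A, take jar from A; A=[bolt,urn,apple,nail] B=[beam,axle] C=[jar]
Tick 2: prefer B, take beam from B; A=[bolt,urn,apple,nail] B=[axle] C=[jar,beam]
Tick 3: prefer A, take bolt from A; A=[urn,apple,nail] B=[axle] C=[jar,beam,bolt]
Tick 4: prefer B, take axle from B; A=[urn,apple,nail] B=[-] C=[jar,beam,bolt,axle]
Tick 5: prefer A, take urn from A; A=[apple,nail] B=[-] C=[jar,beam,bolt,axle,urn]
Tick 6: prefer B, take apple from A; A=[nail] B=[-] C=[jar,beam,bolt,axle,urn,apple]
Tick 7: prefer A, take nail from A; A=[-] B=[-] C=[jar,beam,bolt,axle,urn,apple,nail]

Answer: jar beam bolt axle urn apple nail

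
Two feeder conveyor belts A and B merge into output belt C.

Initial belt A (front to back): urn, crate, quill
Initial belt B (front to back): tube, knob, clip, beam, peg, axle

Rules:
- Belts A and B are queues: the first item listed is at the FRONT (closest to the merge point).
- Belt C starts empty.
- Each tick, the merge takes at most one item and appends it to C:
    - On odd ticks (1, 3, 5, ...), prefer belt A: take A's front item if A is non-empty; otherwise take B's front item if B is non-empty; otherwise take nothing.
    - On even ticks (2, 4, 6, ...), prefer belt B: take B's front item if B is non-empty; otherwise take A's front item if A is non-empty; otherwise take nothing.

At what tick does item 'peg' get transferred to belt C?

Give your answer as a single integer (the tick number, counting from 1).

Tick 1: prefer A, take urn from A; A=[crate,quill] B=[tube,knob,clip,beam,peg,axle] C=[urn]
Tick 2: prefer B, take tube from B; A=[crate,quill] B=[knob,clip,beam,peg,axle] C=[urn,tube]
Tick 3: prefer A, take crate from A; A=[quill] B=[knob,clip,beam,peg,axle] C=[urn,tube,crate]
Tick 4: prefer B, take knob from B; A=[quill] B=[clip,beam,peg,axle] C=[urn,tube,crate,knob]
Tick 5: prefer A, take quill from A; A=[-] B=[clip,beam,peg,axle] C=[urn,tube,crate,knob,quill]
Tick 6: prefer B, take clip from B; A=[-] B=[beam,peg,axle] C=[urn,tube,crate,knob,quill,clip]
Tick 7: prefer A, take beam from B; A=[-] B=[peg,axle] C=[urn,tube,crate,knob,quill,clip,beam]
Tick 8: prefer B, take peg from B; A=[-] B=[axle] C=[urn,tube,crate,knob,quill,clip,beam,peg]

Answer: 8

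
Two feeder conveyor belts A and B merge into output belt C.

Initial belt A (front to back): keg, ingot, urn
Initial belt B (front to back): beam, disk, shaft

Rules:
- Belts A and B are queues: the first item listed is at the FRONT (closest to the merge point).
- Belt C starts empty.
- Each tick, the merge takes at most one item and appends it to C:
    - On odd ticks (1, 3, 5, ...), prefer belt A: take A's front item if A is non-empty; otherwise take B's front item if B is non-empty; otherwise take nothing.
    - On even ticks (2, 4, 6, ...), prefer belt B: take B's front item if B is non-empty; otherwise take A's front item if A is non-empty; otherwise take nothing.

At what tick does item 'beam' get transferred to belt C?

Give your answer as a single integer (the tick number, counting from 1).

Tick 1: prefer A, take keg from A; A=[ingot,urn] B=[beam,disk,shaft] C=[keg]
Tick 2: prefer B, take beam from B; A=[ingot,urn] B=[disk,shaft] C=[keg,beam]

Answer: 2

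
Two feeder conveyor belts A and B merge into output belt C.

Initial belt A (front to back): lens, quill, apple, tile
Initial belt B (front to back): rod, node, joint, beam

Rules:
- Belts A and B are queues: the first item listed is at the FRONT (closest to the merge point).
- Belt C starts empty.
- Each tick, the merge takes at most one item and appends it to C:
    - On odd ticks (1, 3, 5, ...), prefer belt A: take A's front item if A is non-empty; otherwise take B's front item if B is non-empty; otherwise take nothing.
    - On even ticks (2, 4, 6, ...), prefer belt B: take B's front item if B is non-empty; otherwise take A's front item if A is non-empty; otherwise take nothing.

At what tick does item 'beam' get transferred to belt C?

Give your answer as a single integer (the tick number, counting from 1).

Answer: 8

Derivation:
Tick 1: prefer A, take lens from A; A=[quill,apple,tile] B=[rod,node,joint,beam] C=[lens]
Tick 2: prefer B, take rod from B; A=[quill,apple,tile] B=[node,joint,beam] C=[lens,rod]
Tick 3: prefer A, take quill from A; A=[apple,tile] B=[node,joint,beam] C=[lens,rod,quill]
Tick 4: prefer B, take node from B; A=[apple,tile] B=[joint,beam] C=[lens,rod,quill,node]
Tick 5: prefer A, take apple from A; A=[tile] B=[joint,beam] C=[lens,rod,quill,node,apple]
Tick 6: prefer B, take joint from B; A=[tile] B=[beam] C=[lens,rod,quill,node,apple,joint]
Tick 7: prefer A, take tile from A; A=[-] B=[beam] C=[lens,rod,quill,node,apple,joint,tile]
Tick 8: prefer B, take beam from B; A=[-] B=[-] C=[lens,rod,quill,node,apple,joint,tile,beam]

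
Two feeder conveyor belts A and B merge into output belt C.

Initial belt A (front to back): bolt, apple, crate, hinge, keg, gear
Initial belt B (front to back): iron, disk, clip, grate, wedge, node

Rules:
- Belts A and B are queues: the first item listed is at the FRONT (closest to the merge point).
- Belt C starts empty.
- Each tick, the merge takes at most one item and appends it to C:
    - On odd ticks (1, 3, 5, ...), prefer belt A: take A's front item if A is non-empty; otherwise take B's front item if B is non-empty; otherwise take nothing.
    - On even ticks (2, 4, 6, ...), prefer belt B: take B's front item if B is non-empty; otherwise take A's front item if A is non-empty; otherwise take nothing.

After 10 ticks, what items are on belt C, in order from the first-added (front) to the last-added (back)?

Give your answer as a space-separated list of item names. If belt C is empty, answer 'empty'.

Answer: bolt iron apple disk crate clip hinge grate keg wedge

Derivation:
Tick 1: prefer A, take bolt from A; A=[apple,crate,hinge,keg,gear] B=[iron,disk,clip,grate,wedge,node] C=[bolt]
Tick 2: prefer B, take iron from B; A=[apple,crate,hinge,keg,gear] B=[disk,clip,grate,wedge,node] C=[bolt,iron]
Tick 3: prefer A, take apple from A; A=[crate,hinge,keg,gear] B=[disk,clip,grate,wedge,node] C=[bolt,iron,apple]
Tick 4: prefer B, take disk from B; A=[crate,hinge,keg,gear] B=[clip,grate,wedge,node] C=[bolt,iron,apple,disk]
Tick 5: prefer A, take crate from A; A=[hinge,keg,gear] B=[clip,grate,wedge,node] C=[bolt,iron,apple,disk,crate]
Tick 6: prefer B, take clip from B; A=[hinge,keg,gear] B=[grate,wedge,node] C=[bolt,iron,apple,disk,crate,clip]
Tick 7: prefer A, take hinge from A; A=[keg,gear] B=[grate,wedge,node] C=[bolt,iron,apple,disk,crate,clip,hinge]
Tick 8: prefer B, take grate from B; A=[keg,gear] B=[wedge,node] C=[bolt,iron,apple,disk,crate,clip,hinge,grate]
Tick 9: prefer A, take keg from A; A=[gear] B=[wedge,node] C=[bolt,iron,apple,disk,crate,clip,hinge,grate,keg]
Tick 10: prefer B, take wedge from B; A=[gear] B=[node] C=[bolt,iron,apple,disk,crate,clip,hinge,grate,keg,wedge]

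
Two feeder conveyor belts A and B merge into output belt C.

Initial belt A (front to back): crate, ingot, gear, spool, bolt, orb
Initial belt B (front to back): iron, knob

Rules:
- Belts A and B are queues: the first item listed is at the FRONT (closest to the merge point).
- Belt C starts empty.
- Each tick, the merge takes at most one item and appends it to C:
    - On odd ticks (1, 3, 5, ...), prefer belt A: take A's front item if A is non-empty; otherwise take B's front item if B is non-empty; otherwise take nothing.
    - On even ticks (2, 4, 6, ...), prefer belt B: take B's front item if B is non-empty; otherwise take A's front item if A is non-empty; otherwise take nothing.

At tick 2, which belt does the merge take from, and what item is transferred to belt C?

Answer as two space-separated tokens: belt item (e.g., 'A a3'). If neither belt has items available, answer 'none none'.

Tick 1: prefer A, take crate from A; A=[ingot,gear,spool,bolt,orb] B=[iron,knob] C=[crate]
Tick 2: prefer B, take iron from B; A=[ingot,gear,spool,bolt,orb] B=[knob] C=[crate,iron]

Answer: B iron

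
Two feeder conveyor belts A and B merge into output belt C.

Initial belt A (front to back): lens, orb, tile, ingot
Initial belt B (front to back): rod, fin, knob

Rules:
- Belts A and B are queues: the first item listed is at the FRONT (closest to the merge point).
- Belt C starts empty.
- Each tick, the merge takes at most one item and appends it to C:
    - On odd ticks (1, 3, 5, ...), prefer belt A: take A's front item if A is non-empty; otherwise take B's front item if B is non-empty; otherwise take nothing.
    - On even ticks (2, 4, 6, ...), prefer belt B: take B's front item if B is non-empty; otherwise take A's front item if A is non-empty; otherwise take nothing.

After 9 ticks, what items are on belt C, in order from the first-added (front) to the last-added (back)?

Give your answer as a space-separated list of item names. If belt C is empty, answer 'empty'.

Answer: lens rod orb fin tile knob ingot

Derivation:
Tick 1: prefer A, take lens from A; A=[orb,tile,ingot] B=[rod,fin,knob] C=[lens]
Tick 2: prefer B, take rod from B; A=[orb,tile,ingot] B=[fin,knob] C=[lens,rod]
Tick 3: prefer A, take orb from A; A=[tile,ingot] B=[fin,knob] C=[lens,rod,orb]
Tick 4: prefer B, take fin from B; A=[tile,ingot] B=[knob] C=[lens,rod,orb,fin]
Tick 5: prefer A, take tile from A; A=[ingot] B=[knob] C=[lens,rod,orb,fin,tile]
Tick 6: prefer B, take knob from B; A=[ingot] B=[-] C=[lens,rod,orb,fin,tile,knob]
Tick 7: prefer A, take ingot from A; A=[-] B=[-] C=[lens,rod,orb,fin,tile,knob,ingot]
Tick 8: prefer B, both empty, nothing taken; A=[-] B=[-] C=[lens,rod,orb,fin,tile,knob,ingot]
Tick 9: prefer A, both empty, nothing taken; A=[-] B=[-] C=[lens,rod,orb,fin,tile,knob,ingot]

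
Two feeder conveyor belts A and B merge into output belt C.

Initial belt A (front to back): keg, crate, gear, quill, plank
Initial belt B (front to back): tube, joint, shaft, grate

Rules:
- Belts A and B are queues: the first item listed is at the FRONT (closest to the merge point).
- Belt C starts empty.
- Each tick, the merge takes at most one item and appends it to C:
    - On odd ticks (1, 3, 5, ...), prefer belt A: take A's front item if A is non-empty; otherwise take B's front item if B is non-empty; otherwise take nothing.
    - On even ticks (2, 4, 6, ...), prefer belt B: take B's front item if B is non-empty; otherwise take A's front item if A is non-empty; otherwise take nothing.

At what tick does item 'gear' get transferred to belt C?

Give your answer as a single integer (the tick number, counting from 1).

Answer: 5

Derivation:
Tick 1: prefer A, take keg from A; A=[crate,gear,quill,plank] B=[tube,joint,shaft,grate] C=[keg]
Tick 2: prefer B, take tube from B; A=[crate,gear,quill,plank] B=[joint,shaft,grate] C=[keg,tube]
Tick 3: prefer A, take crate from A; A=[gear,quill,plank] B=[joint,shaft,grate] C=[keg,tube,crate]
Tick 4: prefer B, take joint from B; A=[gear,quill,plank] B=[shaft,grate] C=[keg,tube,crate,joint]
Tick 5: prefer A, take gear from A; A=[quill,plank] B=[shaft,grate] C=[keg,tube,crate,joint,gear]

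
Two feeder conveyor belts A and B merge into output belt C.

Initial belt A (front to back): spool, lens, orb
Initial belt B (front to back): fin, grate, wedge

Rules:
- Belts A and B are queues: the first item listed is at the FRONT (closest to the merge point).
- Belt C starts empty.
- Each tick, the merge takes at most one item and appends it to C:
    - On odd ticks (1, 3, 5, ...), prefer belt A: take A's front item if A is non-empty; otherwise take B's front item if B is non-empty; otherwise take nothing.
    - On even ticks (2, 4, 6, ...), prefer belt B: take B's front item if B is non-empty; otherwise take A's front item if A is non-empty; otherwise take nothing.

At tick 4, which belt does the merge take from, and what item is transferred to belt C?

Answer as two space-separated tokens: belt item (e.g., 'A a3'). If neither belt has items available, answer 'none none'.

Answer: B grate

Derivation:
Tick 1: prefer A, take spool from A; A=[lens,orb] B=[fin,grate,wedge] C=[spool]
Tick 2: prefer B, take fin from B; A=[lens,orb] B=[grate,wedge] C=[spool,fin]
Tick 3: prefer A, take lens from A; A=[orb] B=[grate,wedge] C=[spool,fin,lens]
Tick 4: prefer B, take grate from B; A=[orb] B=[wedge] C=[spool,fin,lens,grate]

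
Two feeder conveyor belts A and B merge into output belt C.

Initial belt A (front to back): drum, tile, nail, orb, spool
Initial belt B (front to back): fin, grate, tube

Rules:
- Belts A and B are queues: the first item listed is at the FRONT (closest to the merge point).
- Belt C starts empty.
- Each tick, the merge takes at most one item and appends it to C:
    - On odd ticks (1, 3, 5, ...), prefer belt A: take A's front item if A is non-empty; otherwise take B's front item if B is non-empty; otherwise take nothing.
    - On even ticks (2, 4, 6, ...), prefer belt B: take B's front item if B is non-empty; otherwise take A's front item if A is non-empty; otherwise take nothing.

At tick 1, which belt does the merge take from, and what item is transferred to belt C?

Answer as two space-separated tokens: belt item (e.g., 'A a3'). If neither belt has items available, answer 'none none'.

Answer: A drum

Derivation:
Tick 1: prefer A, take drum from A; A=[tile,nail,orb,spool] B=[fin,grate,tube] C=[drum]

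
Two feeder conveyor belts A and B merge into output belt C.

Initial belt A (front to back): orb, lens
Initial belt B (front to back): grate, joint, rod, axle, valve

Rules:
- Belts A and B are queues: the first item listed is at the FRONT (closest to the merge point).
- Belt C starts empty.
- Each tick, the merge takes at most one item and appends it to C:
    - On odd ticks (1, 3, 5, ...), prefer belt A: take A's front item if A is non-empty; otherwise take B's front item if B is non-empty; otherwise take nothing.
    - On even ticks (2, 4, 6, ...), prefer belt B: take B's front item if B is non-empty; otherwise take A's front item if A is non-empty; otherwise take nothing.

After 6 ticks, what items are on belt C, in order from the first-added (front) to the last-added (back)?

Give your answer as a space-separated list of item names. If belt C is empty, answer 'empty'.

Tick 1: prefer A, take orb from A; A=[lens] B=[grate,joint,rod,axle,valve] C=[orb]
Tick 2: prefer B, take grate from B; A=[lens] B=[joint,rod,axle,valve] C=[orb,grate]
Tick 3: prefer A, take lens from A; A=[-] B=[joint,rod,axle,valve] C=[orb,grate,lens]
Tick 4: prefer B, take joint from B; A=[-] B=[rod,axle,valve] C=[orb,grate,lens,joint]
Tick 5: prefer A, take rod from B; A=[-] B=[axle,valve] C=[orb,grate,lens,joint,rod]
Tick 6: prefer B, take axle from B; A=[-] B=[valve] C=[orb,grate,lens,joint,rod,axle]

Answer: orb grate lens joint rod axle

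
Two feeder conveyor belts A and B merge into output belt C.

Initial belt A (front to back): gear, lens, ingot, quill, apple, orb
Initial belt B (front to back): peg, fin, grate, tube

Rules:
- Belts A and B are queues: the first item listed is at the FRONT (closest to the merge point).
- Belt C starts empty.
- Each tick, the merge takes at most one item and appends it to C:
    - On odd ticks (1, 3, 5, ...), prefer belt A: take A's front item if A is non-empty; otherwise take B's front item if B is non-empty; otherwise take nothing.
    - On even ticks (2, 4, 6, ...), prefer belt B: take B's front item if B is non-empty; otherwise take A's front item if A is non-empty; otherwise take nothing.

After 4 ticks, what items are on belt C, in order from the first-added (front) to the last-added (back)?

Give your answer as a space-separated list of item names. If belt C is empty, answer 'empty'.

Answer: gear peg lens fin

Derivation:
Tick 1: prefer A, take gear from A; A=[lens,ingot,quill,apple,orb] B=[peg,fin,grate,tube] C=[gear]
Tick 2: prefer B, take peg from B; A=[lens,ingot,quill,apple,orb] B=[fin,grate,tube] C=[gear,peg]
Tick 3: prefer A, take lens from A; A=[ingot,quill,apple,orb] B=[fin,grate,tube] C=[gear,peg,lens]
Tick 4: prefer B, take fin from B; A=[ingot,quill,apple,orb] B=[grate,tube] C=[gear,peg,lens,fin]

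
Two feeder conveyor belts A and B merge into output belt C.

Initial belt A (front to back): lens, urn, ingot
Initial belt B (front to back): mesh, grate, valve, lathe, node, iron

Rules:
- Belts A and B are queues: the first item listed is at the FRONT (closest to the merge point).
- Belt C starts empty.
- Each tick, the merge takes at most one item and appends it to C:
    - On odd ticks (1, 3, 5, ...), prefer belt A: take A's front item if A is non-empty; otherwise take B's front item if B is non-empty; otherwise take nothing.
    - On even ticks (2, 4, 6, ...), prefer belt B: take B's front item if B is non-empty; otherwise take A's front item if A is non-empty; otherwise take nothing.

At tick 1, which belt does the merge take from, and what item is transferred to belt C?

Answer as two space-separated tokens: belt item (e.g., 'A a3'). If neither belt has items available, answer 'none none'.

Tick 1: prefer A, take lens from A; A=[urn,ingot] B=[mesh,grate,valve,lathe,node,iron] C=[lens]

Answer: A lens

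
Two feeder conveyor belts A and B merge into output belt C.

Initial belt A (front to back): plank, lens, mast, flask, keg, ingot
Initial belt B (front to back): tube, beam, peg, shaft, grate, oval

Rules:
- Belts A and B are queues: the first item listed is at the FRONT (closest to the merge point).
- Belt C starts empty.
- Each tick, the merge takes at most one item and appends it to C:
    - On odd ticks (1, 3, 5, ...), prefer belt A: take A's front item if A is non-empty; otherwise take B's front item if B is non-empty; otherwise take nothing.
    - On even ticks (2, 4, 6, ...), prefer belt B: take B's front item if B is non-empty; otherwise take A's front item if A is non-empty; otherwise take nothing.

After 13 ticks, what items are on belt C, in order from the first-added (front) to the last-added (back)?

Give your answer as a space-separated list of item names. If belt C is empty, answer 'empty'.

Answer: plank tube lens beam mast peg flask shaft keg grate ingot oval

Derivation:
Tick 1: prefer A, take plank from A; A=[lens,mast,flask,keg,ingot] B=[tube,beam,peg,shaft,grate,oval] C=[plank]
Tick 2: prefer B, take tube from B; A=[lens,mast,flask,keg,ingot] B=[beam,peg,shaft,grate,oval] C=[plank,tube]
Tick 3: prefer A, take lens from A; A=[mast,flask,keg,ingot] B=[beam,peg,shaft,grate,oval] C=[plank,tube,lens]
Tick 4: prefer B, take beam from B; A=[mast,flask,keg,ingot] B=[peg,shaft,grate,oval] C=[plank,tube,lens,beam]
Tick 5: prefer A, take mast from A; A=[flask,keg,ingot] B=[peg,shaft,grate,oval] C=[plank,tube,lens,beam,mast]
Tick 6: prefer B, take peg from B; A=[flask,keg,ingot] B=[shaft,grate,oval] C=[plank,tube,lens,beam,mast,peg]
Tick 7: prefer A, take flask from A; A=[keg,ingot] B=[shaft,grate,oval] C=[plank,tube,lens,beam,mast,peg,flask]
Tick 8: prefer B, take shaft from B; A=[keg,ingot] B=[grate,oval] C=[plank,tube,lens,beam,mast,peg,flask,shaft]
Tick 9: prefer A, take keg from A; A=[ingot] B=[grate,oval] C=[plank,tube,lens,beam,mast,peg,flask,shaft,keg]
Tick 10: prefer B, take grate from B; A=[ingot] B=[oval] C=[plank,tube,lens,beam,mast,peg,flask,shaft,keg,grate]
Tick 11: prefer A, take ingot from A; A=[-] B=[oval] C=[plank,tube,lens,beam,mast,peg,flask,shaft,keg,grate,ingot]
Tick 12: prefer B, take oval from B; A=[-] B=[-] C=[plank,tube,lens,beam,mast,peg,flask,shaft,keg,grate,ingot,oval]
Tick 13: prefer A, both empty, nothing taken; A=[-] B=[-] C=[plank,tube,lens,beam,mast,peg,flask,shaft,keg,grate,ingot,oval]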